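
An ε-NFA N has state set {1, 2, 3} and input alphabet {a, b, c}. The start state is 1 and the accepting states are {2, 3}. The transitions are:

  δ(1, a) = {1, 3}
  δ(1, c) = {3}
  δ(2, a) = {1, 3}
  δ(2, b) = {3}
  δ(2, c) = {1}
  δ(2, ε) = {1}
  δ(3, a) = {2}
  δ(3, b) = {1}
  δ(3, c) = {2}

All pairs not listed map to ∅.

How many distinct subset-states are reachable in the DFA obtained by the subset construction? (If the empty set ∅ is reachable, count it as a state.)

6

Start state of the DFA: {1} (ε-closure of the NFA start).
{1} --a--> {1, 3}  [new]
{1} --b--> ∅  [new]
{1} --c--> {3}  [new]
{1, 3} --a--> {1, 2, 3}  [new]
{1, 3} --b--> {1}  [seen]
{1, 3} --c--> {1, 2, 3}  [seen]
∅ --a--> ∅  [seen]
∅ --b--> ∅  [seen]
∅ --c--> ∅  [seen]
{3} --a--> {1, 2}  [new]
{3} --b--> {1}  [seen]
{3} --c--> {1, 2}  [seen]
{1, 2, 3} --a--> {1, 2, 3}  [seen]
{1, 2, 3} --b--> {1, 3}  [seen]
{1, 2, 3} --c--> {1, 2, 3}  [seen]
{1, 2} --a--> {1, 3}  [seen]
{1, 2} --b--> {3}  [seen]
{1, 2} --c--> {1, 3}  [seen]
Reachable DFA states: {1}, {1, 3}, ∅, {3}, {1, 2, 3}, {1, 2}.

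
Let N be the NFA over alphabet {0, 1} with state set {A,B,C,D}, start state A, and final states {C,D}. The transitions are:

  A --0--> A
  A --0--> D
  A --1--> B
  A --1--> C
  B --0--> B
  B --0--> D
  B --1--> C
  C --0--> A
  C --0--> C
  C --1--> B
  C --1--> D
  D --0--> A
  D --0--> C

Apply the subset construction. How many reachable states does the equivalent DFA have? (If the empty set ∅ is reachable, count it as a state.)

Start state of the DFA: {A}.
{A} --0--> {A,D}  [new]
{A} --1--> {B,C}  [new]
{A,D} --0--> {A,C,D}  [new]
{A,D} --1--> {B,C}  [seen]
{B,C} --0--> {A,B,C,D}  [new]
{B,C} --1--> {B,C,D}  [new]
{A,C,D} --0--> {A,C,D}  [seen]
{A,C,D} --1--> {B,C,D}  [seen]
{A,B,C,D} --0--> {A,B,C,D}  [seen]
{A,B,C,D} --1--> {B,C,D}  [seen]
{B,C,D} --0--> {A,B,C,D}  [seen]
{B,C,D} --1--> {B,C,D}  [seen]
Reachable DFA states: {A}, {A,D}, {B,C}, {A,C,D}, {A,B,C,D}, {B,C,D}.

6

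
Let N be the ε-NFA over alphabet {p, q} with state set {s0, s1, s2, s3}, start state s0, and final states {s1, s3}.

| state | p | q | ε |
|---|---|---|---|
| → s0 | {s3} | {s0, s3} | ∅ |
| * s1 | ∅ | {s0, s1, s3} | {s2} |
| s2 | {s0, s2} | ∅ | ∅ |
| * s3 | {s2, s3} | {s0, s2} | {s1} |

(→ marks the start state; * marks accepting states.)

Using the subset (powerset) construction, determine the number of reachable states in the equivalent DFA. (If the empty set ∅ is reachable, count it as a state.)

3

Start state of the DFA: {s0} (ε-closure of the NFA start).
{s0} --p--> {s1, s2, s3}  [new]
{s0} --q--> {s0, s1, s2, s3}  [new]
{s1, s2, s3} --p--> {s0, s1, s2, s3}  [seen]
{s1, s2, s3} --q--> {s0, s1, s2, s3}  [seen]
{s0, s1, s2, s3} --p--> {s0, s1, s2, s3}  [seen]
{s0, s1, s2, s3} --q--> {s0, s1, s2, s3}  [seen]
Reachable DFA states: {s0}, {s1, s2, s3}, {s0, s1, s2, s3}.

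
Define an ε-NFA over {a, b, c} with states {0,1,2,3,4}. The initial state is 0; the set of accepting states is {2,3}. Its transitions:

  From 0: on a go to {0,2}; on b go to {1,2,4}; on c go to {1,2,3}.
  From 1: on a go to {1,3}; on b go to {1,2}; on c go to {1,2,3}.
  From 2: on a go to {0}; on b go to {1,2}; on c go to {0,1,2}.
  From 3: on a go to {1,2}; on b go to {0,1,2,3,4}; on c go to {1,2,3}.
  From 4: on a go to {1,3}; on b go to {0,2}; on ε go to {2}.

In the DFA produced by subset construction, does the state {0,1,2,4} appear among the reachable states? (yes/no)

Start state of the DFA: {0} (ε-closure of the NFA start).
{0} --a--> {0,2}  [new]
{0} --b--> {1,2,4}  [new]
{0} --c--> {1,2,3}  [new]
{0,2} --a--> {0,2}  [seen]
{0,2} --b--> {1,2,4}  [seen]
{0,2} --c--> {0,1,2,3}  [new]
{1,2,4} --a--> {0,1,3}  [new]
{1,2,4} --b--> {0,1,2}  [new]
{1,2,4} --c--> {0,1,2,3}  [seen]
{1,2,3} --a--> {0,1,2,3}  [seen]
{1,2,3} --b--> {0,1,2,3,4}  [new]
{1,2,3} --c--> {0,1,2,3}  [seen]
{0,1,2,3} --a--> {0,1,2,3}  [seen]
{0,1,2,3} --b--> {0,1,2,3,4}  [seen]
{0,1,2,3} --c--> {0,1,2,3}  [seen]
{0,1,3} --a--> {0,1,2,3}  [seen]
{0,1,3} --b--> {0,1,2,3,4}  [seen]
{0,1,3} --c--> {1,2,3}  [seen]
{0,1,2} --a--> {0,1,2,3}  [seen]
{0,1,2} --b--> {1,2,4}  [seen]
{0,1,2} --c--> {0,1,2,3}  [seen]
{0,1,2,3,4} --a--> {0,1,2,3}  [seen]
{0,1,2,3,4} --b--> {0,1,2,3,4}  [seen]
{0,1,2,3,4} --c--> {0,1,2,3}  [seen]
Reachable DFA states: {0}, {0,2}, {1,2,4}, {1,2,3}, {0,1,2,3}, {0,1,3}, {0,1,2}, {0,1,2,3,4}.
{0,1,2,4} is not among them.

no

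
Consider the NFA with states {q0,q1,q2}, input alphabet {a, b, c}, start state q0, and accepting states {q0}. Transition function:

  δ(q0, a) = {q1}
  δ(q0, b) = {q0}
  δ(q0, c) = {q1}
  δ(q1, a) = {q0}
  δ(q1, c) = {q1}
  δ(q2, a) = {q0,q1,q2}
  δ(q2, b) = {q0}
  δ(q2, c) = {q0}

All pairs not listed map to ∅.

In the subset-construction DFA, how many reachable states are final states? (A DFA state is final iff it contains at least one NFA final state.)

1

Start state of the DFA: {q0}.
{q0} --a--> {q1}  [new]
{q0} --b--> {q0}  [seen]
{q0} --c--> {q1}  [seen]
{q1} --a--> {q0}  [seen]
{q1} --b--> ∅  [new]
{q1} --c--> {q1}  [seen]
∅ --a--> ∅  [seen]
∅ --b--> ∅  [seen]
∅ --c--> ∅  [seen]
Reachable DFA states: {q0}, {q1}, ∅.
Accepting DFA states (contain an NFA accepting state): {q0}.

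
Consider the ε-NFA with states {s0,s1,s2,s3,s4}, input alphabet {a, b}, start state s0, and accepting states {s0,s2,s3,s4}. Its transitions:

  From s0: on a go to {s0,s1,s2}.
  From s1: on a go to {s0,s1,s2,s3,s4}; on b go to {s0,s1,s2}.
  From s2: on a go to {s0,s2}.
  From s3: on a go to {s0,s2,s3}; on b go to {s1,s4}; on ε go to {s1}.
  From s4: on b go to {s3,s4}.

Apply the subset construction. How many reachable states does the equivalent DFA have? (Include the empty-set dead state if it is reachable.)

Start state of the DFA: {s0} (ε-closure of the NFA start).
{s0} --a--> {s0,s1,s2}  [new]
{s0} --b--> ∅  [new]
{s0,s1,s2} --a--> {s0,s1,s2,s3,s4}  [new]
{s0,s1,s2} --b--> {s0,s1,s2}  [seen]
∅ --a--> ∅  [seen]
∅ --b--> ∅  [seen]
{s0,s1,s2,s3,s4} --a--> {s0,s1,s2,s3,s4}  [seen]
{s0,s1,s2,s3,s4} --b--> {s0,s1,s2,s3,s4}  [seen]
Reachable DFA states: {s0}, {s0,s1,s2}, ∅, {s0,s1,s2,s3,s4}.

4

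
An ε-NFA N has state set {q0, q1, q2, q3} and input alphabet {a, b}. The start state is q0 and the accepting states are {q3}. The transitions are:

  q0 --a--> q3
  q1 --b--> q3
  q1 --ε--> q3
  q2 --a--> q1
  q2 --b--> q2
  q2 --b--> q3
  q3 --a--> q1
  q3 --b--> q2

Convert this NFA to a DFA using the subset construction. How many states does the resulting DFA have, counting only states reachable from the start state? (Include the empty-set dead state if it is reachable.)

6

Start state of the DFA: {q0} (ε-closure of the NFA start).
{q0} --a--> {q3}  [new]
{q0} --b--> ∅  [new]
{q3} --a--> {q1, q3}  [new]
{q3} --b--> {q2}  [new]
∅ --a--> ∅  [seen]
∅ --b--> ∅  [seen]
{q1, q3} --a--> {q1, q3}  [seen]
{q1, q3} --b--> {q2, q3}  [new]
{q2} --a--> {q1, q3}  [seen]
{q2} --b--> {q2, q3}  [seen]
{q2, q3} --a--> {q1, q3}  [seen]
{q2, q3} --b--> {q2, q3}  [seen]
Reachable DFA states: {q0}, {q3}, ∅, {q1, q3}, {q2}, {q2, q3}.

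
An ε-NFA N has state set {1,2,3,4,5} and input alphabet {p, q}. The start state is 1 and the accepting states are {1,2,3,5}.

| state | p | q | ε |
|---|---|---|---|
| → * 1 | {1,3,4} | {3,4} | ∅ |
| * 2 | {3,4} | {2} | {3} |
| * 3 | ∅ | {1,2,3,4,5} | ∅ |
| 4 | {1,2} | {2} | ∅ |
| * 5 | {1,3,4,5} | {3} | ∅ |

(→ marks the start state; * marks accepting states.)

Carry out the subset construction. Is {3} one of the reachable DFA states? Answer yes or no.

Start state of the DFA: {1} (ε-closure of the NFA start).
{1} --p--> {1,3,4}  [new]
{1} --q--> {3,4}  [new]
{1,3,4} --p--> {1,2,3,4}  [new]
{1,3,4} --q--> {1,2,3,4,5}  [new]
{3,4} --p--> {1,2,3}  [new]
{3,4} --q--> {1,2,3,4,5}  [seen]
{1,2,3,4} --p--> {1,2,3,4}  [seen]
{1,2,3,4} --q--> {1,2,3,4,5}  [seen]
{1,2,3,4,5} --p--> {1,2,3,4,5}  [seen]
{1,2,3,4,5} --q--> {1,2,3,4,5}  [seen]
{1,2,3} --p--> {1,3,4}  [seen]
{1,2,3} --q--> {1,2,3,4,5}  [seen]
Reachable DFA states: {1}, {1,3,4}, {3,4}, {1,2,3,4}, {1,2,3,4,5}, {1,2,3}.
{3} is not among them.

no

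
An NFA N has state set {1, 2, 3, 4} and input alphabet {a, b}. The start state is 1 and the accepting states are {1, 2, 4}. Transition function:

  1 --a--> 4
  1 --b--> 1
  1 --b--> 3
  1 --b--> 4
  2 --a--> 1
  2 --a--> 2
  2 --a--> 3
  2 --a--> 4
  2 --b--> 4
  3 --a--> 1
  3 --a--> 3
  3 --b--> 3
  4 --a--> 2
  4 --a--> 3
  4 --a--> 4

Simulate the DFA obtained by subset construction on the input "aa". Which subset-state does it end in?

Start: {1}.
δ(1,a) = {4}.
Union: {4}.
After a: {4}.
δ(4,a) = {2, 3, 4}.
Union: {2, 3, 4}.
After a: {2, 3, 4}.

{2, 3, 4}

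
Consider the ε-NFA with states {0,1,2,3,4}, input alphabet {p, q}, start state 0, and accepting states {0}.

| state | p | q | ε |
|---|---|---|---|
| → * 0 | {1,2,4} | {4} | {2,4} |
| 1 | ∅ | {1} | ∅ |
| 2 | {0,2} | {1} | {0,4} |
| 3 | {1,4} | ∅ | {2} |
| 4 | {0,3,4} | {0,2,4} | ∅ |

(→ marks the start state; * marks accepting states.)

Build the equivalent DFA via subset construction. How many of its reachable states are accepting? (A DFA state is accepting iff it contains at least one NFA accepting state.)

Start state of the DFA: {0,2,4} (ε-closure of the NFA start).
{0,2,4} --p--> {0,1,2,3,4}  [new]
{0,2,4} --q--> {0,1,2,4}  [new]
{0,1,2,3,4} --p--> {0,1,2,3,4}  [seen]
{0,1,2,3,4} --q--> {0,1,2,4}  [seen]
{0,1,2,4} --p--> {0,1,2,3,4}  [seen]
{0,1,2,4} --q--> {0,1,2,4}  [seen]
Reachable DFA states: {0,2,4}, {0,1,2,3,4}, {0,1,2,4}.
Accepting DFA states (contain an NFA accepting state): {0,2,4}, {0,1,2,3,4}, {0,1,2,4}.

3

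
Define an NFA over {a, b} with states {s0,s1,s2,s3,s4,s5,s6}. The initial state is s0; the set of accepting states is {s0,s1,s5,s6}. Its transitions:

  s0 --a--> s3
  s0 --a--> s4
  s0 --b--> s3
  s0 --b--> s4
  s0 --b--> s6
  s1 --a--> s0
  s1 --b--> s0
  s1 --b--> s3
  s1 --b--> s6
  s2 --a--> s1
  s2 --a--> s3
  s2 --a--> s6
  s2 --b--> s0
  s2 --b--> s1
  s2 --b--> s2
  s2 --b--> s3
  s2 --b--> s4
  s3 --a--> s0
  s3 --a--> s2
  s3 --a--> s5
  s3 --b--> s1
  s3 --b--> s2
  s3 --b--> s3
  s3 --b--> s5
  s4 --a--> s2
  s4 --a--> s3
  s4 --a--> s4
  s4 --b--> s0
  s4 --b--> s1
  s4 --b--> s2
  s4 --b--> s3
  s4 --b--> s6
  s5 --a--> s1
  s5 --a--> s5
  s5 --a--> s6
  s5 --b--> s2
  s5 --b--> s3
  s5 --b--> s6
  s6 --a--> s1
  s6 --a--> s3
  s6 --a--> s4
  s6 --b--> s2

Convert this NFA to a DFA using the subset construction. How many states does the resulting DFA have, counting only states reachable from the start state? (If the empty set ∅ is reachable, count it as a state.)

7

Start state of the DFA: {s0}.
{s0} --a--> {s3,s4}  [new]
{s0} --b--> {s3,s4,s6}  [new]
{s3,s4} --a--> {s0,s2,s3,s4,s5}  [new]
{s3,s4} --b--> {s0,s1,s2,s3,s5,s6}  [new]
{s3,s4,s6} --a--> {s0,s1,s2,s3,s4,s5}  [new]
{s3,s4,s6} --b--> {s0,s1,s2,s3,s5,s6}  [seen]
{s0,s2,s3,s4,s5} --a--> {s0,s1,s2,s3,s4,s5,s6}  [new]
{s0,s2,s3,s4,s5} --b--> {s0,s1,s2,s3,s4,s5,s6}  [seen]
{s0,s1,s2,s3,s5,s6} --a--> {s0,s1,s2,s3,s4,s5,s6}  [seen]
{s0,s1,s2,s3,s5,s6} --b--> {s0,s1,s2,s3,s4,s5,s6}  [seen]
{s0,s1,s2,s3,s4,s5} --a--> {s0,s1,s2,s3,s4,s5,s6}  [seen]
{s0,s1,s2,s3,s4,s5} --b--> {s0,s1,s2,s3,s4,s5,s6}  [seen]
{s0,s1,s2,s3,s4,s5,s6} --a--> {s0,s1,s2,s3,s4,s5,s6}  [seen]
{s0,s1,s2,s3,s4,s5,s6} --b--> {s0,s1,s2,s3,s4,s5,s6}  [seen]
Reachable DFA states: {s0}, {s3,s4}, {s3,s4,s6}, {s0,s2,s3,s4,s5}, {s0,s1,s2,s3,s5,s6}, {s0,s1,s2,s3,s4,s5}, {s0,s1,s2,s3,s4,s5,s6}.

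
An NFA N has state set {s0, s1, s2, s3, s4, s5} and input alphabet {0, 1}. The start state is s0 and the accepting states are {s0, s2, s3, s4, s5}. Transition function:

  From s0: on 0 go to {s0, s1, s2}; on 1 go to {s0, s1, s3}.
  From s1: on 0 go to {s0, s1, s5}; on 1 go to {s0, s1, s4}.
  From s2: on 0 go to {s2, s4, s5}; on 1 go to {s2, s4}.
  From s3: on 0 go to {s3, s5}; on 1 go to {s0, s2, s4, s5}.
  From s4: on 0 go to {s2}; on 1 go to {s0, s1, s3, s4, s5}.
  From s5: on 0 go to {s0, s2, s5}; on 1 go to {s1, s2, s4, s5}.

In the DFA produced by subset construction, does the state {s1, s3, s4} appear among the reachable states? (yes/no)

no

Start state of the DFA: {s0}.
{s0} --0--> {s0, s1, s2}  [new]
{s0} --1--> {s0, s1, s3}  [new]
{s0, s1, s2} --0--> {s0, s1, s2, s4, s5}  [new]
{s0, s1, s2} --1--> {s0, s1, s2, s3, s4}  [new]
{s0, s1, s3} --0--> {s0, s1, s2, s3, s5}  [new]
{s0, s1, s3} --1--> {s0, s1, s2, s3, s4, s5}  [new]
{s0, s1, s2, s4, s5} --0--> {s0, s1, s2, s4, s5}  [seen]
{s0, s1, s2, s4, s5} --1--> {s0, s1, s2, s3, s4, s5}  [seen]
{s0, s1, s2, s3, s4} --0--> {s0, s1, s2, s3, s4, s5}  [seen]
{s0, s1, s2, s3, s4} --1--> {s0, s1, s2, s3, s4, s5}  [seen]
{s0, s1, s2, s3, s5} --0--> {s0, s1, s2, s3, s4, s5}  [seen]
{s0, s1, s2, s3, s5} --1--> {s0, s1, s2, s3, s4, s5}  [seen]
{s0, s1, s2, s3, s4, s5} --0--> {s0, s1, s2, s3, s4, s5}  [seen]
{s0, s1, s2, s3, s4, s5} --1--> {s0, s1, s2, s3, s4, s5}  [seen]
Reachable DFA states: {s0}, {s0, s1, s2}, {s0, s1, s3}, {s0, s1, s2, s4, s5}, {s0, s1, s2, s3, s4}, {s0, s1, s2, s3, s5}, {s0, s1, s2, s3, s4, s5}.
{s1, s3, s4} is not among them.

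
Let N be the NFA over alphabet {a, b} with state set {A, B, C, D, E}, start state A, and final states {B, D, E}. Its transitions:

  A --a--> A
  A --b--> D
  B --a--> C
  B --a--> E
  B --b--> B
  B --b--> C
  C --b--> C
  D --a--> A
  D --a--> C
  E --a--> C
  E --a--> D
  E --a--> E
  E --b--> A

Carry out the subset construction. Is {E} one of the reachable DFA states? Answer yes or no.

Start state of the DFA: {A}.
{A} --a--> {A}  [seen]
{A} --b--> {D}  [new]
{D} --a--> {A, C}  [new]
{D} --b--> ∅  [new]
{A, C} --a--> {A}  [seen]
{A, C} --b--> {C, D}  [new]
∅ --a--> ∅  [seen]
∅ --b--> ∅  [seen]
{C, D} --a--> {A, C}  [seen]
{C, D} --b--> {C}  [new]
{C} --a--> ∅  [seen]
{C} --b--> {C}  [seen]
Reachable DFA states: {A}, {D}, {A, C}, ∅, {C, D}, {C}.
{E} is not among them.

no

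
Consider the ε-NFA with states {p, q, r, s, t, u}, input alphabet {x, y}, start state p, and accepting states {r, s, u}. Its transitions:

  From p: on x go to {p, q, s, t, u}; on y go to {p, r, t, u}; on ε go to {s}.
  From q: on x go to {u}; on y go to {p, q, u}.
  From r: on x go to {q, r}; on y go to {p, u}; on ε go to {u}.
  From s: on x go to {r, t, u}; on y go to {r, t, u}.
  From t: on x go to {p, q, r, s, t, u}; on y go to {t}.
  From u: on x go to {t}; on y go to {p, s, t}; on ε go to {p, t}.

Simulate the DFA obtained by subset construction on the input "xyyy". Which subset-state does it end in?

{p, q, r, s, t, u}

Start: {p, s}.
δ(p,x) = {p, q, s, t, u}; δ(s,x) = {r, t, u}.
Union: {p, q, r, s, t, u}.
After x: {p, q, r, s, t, u}.
δ(p,y) = {p, r, t, u}; δ(q,y) = {p, q, u}; δ(r,y) = {p, u}; δ(s,y) = {r, t, u}; δ(t,y) = {t}; δ(u,y) = {p, s, t}.
Union: {p, q, r, s, t, u}.
After y: {p, q, r, s, t, u}.
δ(p,y) = {p, r, t, u}; δ(q,y) = {p, q, u}; δ(r,y) = {p, u}; δ(s,y) = {r, t, u}; δ(t,y) = {t}; δ(u,y) = {p, s, t}.
Union: {p, q, r, s, t, u}.
After y: {p, q, r, s, t, u}.
δ(p,y) = {p, r, t, u}; δ(q,y) = {p, q, u}; δ(r,y) = {p, u}; δ(s,y) = {r, t, u}; δ(t,y) = {t}; δ(u,y) = {p, s, t}.
Union: {p, q, r, s, t, u}.
After y: {p, q, r, s, t, u}.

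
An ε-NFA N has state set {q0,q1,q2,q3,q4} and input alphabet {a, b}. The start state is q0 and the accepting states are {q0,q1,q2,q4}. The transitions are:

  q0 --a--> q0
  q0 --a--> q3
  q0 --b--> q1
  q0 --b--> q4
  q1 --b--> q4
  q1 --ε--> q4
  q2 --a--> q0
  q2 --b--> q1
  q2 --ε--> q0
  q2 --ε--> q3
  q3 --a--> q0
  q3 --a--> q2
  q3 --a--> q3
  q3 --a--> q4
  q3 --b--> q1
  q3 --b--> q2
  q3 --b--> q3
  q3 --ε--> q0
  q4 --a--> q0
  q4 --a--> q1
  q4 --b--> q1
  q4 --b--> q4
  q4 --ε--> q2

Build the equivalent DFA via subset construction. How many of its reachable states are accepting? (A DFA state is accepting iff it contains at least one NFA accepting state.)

Start state of the DFA: {q0} (ε-closure of the NFA start).
{q0} --a--> {q0,q3}  [new]
{q0} --b--> {q0,q1,q2,q3,q4}  [new]
{q0,q3} --a--> {q0,q2,q3,q4}  [new]
{q0,q3} --b--> {q0,q1,q2,q3,q4}  [seen]
{q0,q1,q2,q3,q4} --a--> {q0,q1,q2,q3,q4}  [seen]
{q0,q1,q2,q3,q4} --b--> {q0,q1,q2,q3,q4}  [seen]
{q0,q2,q3,q4} --a--> {q0,q1,q2,q3,q4}  [seen]
{q0,q2,q3,q4} --b--> {q0,q1,q2,q3,q4}  [seen]
Reachable DFA states: {q0}, {q0,q3}, {q0,q1,q2,q3,q4}, {q0,q2,q3,q4}.
Accepting DFA states (contain an NFA accepting state): {q0}, {q0,q3}, {q0,q1,q2,q3,q4}, {q0,q2,q3,q4}.

4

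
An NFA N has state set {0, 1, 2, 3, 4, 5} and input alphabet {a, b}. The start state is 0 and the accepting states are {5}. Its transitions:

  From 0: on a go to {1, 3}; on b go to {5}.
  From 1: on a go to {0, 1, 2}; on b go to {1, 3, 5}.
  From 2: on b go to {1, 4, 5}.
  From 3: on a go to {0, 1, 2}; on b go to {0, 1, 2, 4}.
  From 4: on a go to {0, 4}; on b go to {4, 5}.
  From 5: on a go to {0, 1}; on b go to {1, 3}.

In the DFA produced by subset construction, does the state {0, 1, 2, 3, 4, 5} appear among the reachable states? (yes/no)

yes

Start state of the DFA: {0}.
{0} --a--> {1, 3}  [new]
{0} --b--> {5}  [new]
{1, 3} --a--> {0, 1, 2}  [new]
{1, 3} --b--> {0, 1, 2, 3, 4, 5}  [new]
{5} --a--> {0, 1}  [new]
{5} --b--> {1, 3}  [seen]
{0, 1, 2} --a--> {0, 1, 2, 3}  [new]
{0, 1, 2} --b--> {1, 3, 4, 5}  [new]
{0, 1, 2, 3, 4, 5} --a--> {0, 1, 2, 3, 4}  [new]
{0, 1, 2, 3, 4, 5} --b--> {0, 1, 2, 3, 4, 5}  [seen]
{0, 1} --a--> {0, 1, 2, 3}  [seen]
{0, 1} --b--> {1, 3, 5}  [new]
{0, 1, 2, 3} --a--> {0, 1, 2, 3}  [seen]
{0, 1, 2, 3} --b--> {0, 1, 2, 3, 4, 5}  [seen]
{1, 3, 4, 5} --a--> {0, 1, 2, 4}  [new]
{1, 3, 4, 5} --b--> {0, 1, 2, 3, 4, 5}  [seen]
{0, 1, 2, 3, 4} --a--> {0, 1, 2, 3, 4}  [seen]
{0, 1, 2, 3, 4} --b--> {0, 1, 2, 3, 4, 5}  [seen]
{1, 3, 5} --a--> {0, 1, 2}  [seen]
{1, 3, 5} --b--> {0, 1, 2, 3, 4, 5}  [seen]
{0, 1, 2, 4} --a--> {0, 1, 2, 3, 4}  [seen]
{0, 1, 2, 4} --b--> {1, 3, 4, 5}  [seen]
Reachable DFA states: {0}, {1, 3}, {5}, {0, 1, 2}, {0, 1, 2, 3, 4, 5}, {0, 1}, {0, 1, 2, 3}, {1, 3, 4, 5}, {0, 1, 2, 3, 4}, {1, 3, 5}, {0, 1, 2, 4}.
{0, 1, 2, 3, 4, 5} is among them.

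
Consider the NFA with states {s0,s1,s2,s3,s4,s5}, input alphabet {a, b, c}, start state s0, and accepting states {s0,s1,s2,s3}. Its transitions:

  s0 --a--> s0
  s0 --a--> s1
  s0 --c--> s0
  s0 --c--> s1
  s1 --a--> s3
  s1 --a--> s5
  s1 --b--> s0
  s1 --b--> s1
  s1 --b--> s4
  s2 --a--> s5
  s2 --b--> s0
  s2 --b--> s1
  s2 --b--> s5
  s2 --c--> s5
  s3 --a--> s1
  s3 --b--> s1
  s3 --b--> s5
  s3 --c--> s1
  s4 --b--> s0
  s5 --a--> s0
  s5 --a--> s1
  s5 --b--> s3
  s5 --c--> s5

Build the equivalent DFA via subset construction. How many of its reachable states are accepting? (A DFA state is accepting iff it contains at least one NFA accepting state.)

Start state of the DFA: {s0}.
{s0} --a--> {s0,s1}  [new]
{s0} --b--> ∅  [new]
{s0} --c--> {s0,s1}  [seen]
{s0,s1} --a--> {s0,s1,s3,s5}  [new]
{s0,s1} --b--> {s0,s1,s4}  [new]
{s0,s1} --c--> {s0,s1}  [seen]
∅ --a--> ∅  [seen]
∅ --b--> ∅  [seen]
∅ --c--> ∅  [seen]
{s0,s1,s3,s5} --a--> {s0,s1,s3,s5}  [seen]
{s0,s1,s3,s5} --b--> {s0,s1,s3,s4,s5}  [new]
{s0,s1,s3,s5} --c--> {s0,s1,s5}  [new]
{s0,s1,s4} --a--> {s0,s1,s3,s5}  [seen]
{s0,s1,s4} --b--> {s0,s1,s4}  [seen]
{s0,s1,s4} --c--> {s0,s1}  [seen]
{s0,s1,s3,s4,s5} --a--> {s0,s1,s3,s5}  [seen]
{s0,s1,s3,s4,s5} --b--> {s0,s1,s3,s4,s5}  [seen]
{s0,s1,s3,s4,s5} --c--> {s0,s1,s5}  [seen]
{s0,s1,s5} --a--> {s0,s1,s3,s5}  [seen]
{s0,s1,s5} --b--> {s0,s1,s3,s4}  [new]
{s0,s1,s5} --c--> {s0,s1,s5}  [seen]
{s0,s1,s3,s4} --a--> {s0,s1,s3,s5}  [seen]
{s0,s1,s3,s4} --b--> {s0,s1,s4,s5}  [new]
{s0,s1,s3,s4} --c--> {s0,s1}  [seen]
{s0,s1,s4,s5} --a--> {s0,s1,s3,s5}  [seen]
{s0,s1,s4,s5} --b--> {s0,s1,s3,s4}  [seen]
{s0,s1,s4,s5} --c--> {s0,s1,s5}  [seen]
Reachable DFA states: {s0}, {s0,s1}, ∅, {s0,s1,s3,s5}, {s0,s1,s4}, {s0,s1,s3,s4,s5}, {s0,s1,s5}, {s0,s1,s3,s4}, {s0,s1,s4,s5}.
Accepting DFA states (contain an NFA accepting state): {s0}, {s0,s1}, {s0,s1,s3,s5}, {s0,s1,s4}, {s0,s1,s3,s4,s5}, {s0,s1,s5}, {s0,s1,s3,s4}, {s0,s1,s4,s5}.

8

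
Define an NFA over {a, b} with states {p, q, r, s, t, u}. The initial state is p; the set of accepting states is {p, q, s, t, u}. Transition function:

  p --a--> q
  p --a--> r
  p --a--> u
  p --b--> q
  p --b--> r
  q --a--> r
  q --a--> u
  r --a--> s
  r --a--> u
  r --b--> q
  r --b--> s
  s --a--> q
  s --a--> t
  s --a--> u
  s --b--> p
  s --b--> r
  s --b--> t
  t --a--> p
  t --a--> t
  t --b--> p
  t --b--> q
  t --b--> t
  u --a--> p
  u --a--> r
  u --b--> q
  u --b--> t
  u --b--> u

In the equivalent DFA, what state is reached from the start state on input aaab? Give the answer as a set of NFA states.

Start: {p}.
δ(p,a) = {q, r, u}.
Union: {q, r, u}.
After a: {q, r, u}.
δ(q,a) = {r, u}; δ(r,a) = {s, u}; δ(u,a) = {p, r}.
Union: {p, r, s, u}.
After a: {p, r, s, u}.
δ(p,a) = {q, r, u}; δ(r,a) = {s, u}; δ(s,a) = {q, t, u}; δ(u,a) = {p, r}.
Union: {p, q, r, s, t, u}.
After a: {p, q, r, s, t, u}.
δ(p,b) = {q, r}; δ(q,b) = ∅; δ(r,b) = {q, s}; δ(s,b) = {p, r, t}; δ(t,b) = {p, q, t}; δ(u,b) = {q, t, u}.
Union: {p, q, r, s, t, u}.
After b: {p, q, r, s, t, u}.

{p, q, r, s, t, u}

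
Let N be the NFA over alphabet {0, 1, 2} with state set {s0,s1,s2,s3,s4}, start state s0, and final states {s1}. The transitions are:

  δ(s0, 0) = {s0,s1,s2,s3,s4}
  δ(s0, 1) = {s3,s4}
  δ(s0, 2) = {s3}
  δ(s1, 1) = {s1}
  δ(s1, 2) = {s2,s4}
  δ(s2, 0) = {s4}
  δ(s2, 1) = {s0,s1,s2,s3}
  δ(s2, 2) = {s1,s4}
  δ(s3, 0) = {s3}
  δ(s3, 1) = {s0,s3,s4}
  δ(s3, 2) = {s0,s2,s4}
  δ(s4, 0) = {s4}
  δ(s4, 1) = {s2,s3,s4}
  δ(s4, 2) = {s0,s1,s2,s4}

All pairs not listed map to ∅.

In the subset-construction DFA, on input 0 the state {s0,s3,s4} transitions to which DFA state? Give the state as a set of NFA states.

δ(s0,0) = {s0,s1,s2,s3,s4}; δ(s3,0) = {s3}; δ(s4,0) = {s4}.
Union: {s0,s1,s2,s3,s4}.

{s0,s1,s2,s3,s4}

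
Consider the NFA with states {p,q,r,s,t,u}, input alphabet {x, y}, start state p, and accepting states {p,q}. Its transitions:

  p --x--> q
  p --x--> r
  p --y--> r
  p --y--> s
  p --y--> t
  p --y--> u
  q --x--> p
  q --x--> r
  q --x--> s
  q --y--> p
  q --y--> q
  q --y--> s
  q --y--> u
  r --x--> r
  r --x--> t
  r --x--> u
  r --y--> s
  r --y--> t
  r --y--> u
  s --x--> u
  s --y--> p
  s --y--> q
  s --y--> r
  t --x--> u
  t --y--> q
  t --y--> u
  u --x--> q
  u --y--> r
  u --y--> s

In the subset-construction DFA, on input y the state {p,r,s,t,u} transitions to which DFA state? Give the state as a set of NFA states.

{p,q,r,s,t,u}

δ(p,y) = {r,s,t,u}; δ(r,y) = {s,t,u}; δ(s,y) = {p,q,r}; δ(t,y) = {q,u}; δ(u,y) = {r,s}.
Union: {p,q,r,s,t,u}.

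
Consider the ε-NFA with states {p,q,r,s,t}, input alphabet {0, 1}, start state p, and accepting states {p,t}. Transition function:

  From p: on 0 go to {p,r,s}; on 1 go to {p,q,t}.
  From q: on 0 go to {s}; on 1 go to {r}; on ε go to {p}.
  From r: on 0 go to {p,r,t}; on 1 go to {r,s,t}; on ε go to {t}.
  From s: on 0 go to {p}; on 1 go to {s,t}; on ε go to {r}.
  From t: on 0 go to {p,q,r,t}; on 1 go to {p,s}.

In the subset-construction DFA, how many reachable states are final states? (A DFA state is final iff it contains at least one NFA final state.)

Start state of the DFA: {p} (ε-closure of the NFA start).
{p} --0--> {p,r,s,t}  [new]
{p} --1--> {p,q,t}  [new]
{p,r,s,t} --0--> {p,q,r,s,t}  [new]
{p,r,s,t} --1--> {p,q,r,s,t}  [seen]
{p,q,t} --0--> {p,q,r,s,t}  [seen]
{p,q,t} --1--> {p,q,r,s,t}  [seen]
{p,q,r,s,t} --0--> {p,q,r,s,t}  [seen]
{p,q,r,s,t} --1--> {p,q,r,s,t}  [seen]
Reachable DFA states: {p}, {p,r,s,t}, {p,q,t}, {p,q,r,s,t}.
Accepting DFA states (contain an NFA accepting state): {p}, {p,r,s,t}, {p,q,t}, {p,q,r,s,t}.

4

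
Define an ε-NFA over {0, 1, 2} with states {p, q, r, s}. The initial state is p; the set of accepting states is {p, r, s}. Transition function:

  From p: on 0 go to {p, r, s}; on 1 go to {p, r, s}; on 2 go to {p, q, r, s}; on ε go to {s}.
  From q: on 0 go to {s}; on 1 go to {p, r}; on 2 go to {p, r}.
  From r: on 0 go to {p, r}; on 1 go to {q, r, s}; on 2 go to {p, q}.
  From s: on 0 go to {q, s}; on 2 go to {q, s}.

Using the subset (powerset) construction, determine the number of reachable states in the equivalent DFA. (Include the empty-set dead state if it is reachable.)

3

Start state of the DFA: {p, s} (ε-closure of the NFA start).
{p, s} --0--> {p, q, r, s}  [new]
{p, s} --1--> {p, r, s}  [new]
{p, s} --2--> {p, q, r, s}  [seen]
{p, q, r, s} --0--> {p, q, r, s}  [seen]
{p, q, r, s} --1--> {p, q, r, s}  [seen]
{p, q, r, s} --2--> {p, q, r, s}  [seen]
{p, r, s} --0--> {p, q, r, s}  [seen]
{p, r, s} --1--> {p, q, r, s}  [seen]
{p, r, s} --2--> {p, q, r, s}  [seen]
Reachable DFA states: {p, s}, {p, q, r, s}, {p, r, s}.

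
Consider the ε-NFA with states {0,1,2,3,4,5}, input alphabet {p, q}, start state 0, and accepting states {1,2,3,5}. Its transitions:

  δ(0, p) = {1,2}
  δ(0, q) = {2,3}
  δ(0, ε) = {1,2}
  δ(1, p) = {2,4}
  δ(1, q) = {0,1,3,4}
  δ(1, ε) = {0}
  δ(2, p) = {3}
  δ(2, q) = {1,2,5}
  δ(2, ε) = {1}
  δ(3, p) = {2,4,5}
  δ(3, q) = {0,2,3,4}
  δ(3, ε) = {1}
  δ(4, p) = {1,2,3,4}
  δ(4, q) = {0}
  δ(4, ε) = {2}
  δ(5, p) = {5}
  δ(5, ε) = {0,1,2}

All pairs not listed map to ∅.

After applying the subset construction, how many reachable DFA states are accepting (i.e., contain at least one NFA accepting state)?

Start state of the DFA: {0,1,2} (ε-closure of the NFA start).
{0,1,2} --p--> {0,1,2,3,4}  [new]
{0,1,2} --q--> {0,1,2,3,4,5}  [new]
{0,1,2,3,4} --p--> {0,1,2,3,4,5}  [seen]
{0,1,2,3,4} --q--> {0,1,2,3,4,5}  [seen]
{0,1,2,3,4,5} --p--> {0,1,2,3,4,5}  [seen]
{0,1,2,3,4,5} --q--> {0,1,2,3,4,5}  [seen]
Reachable DFA states: {0,1,2}, {0,1,2,3,4}, {0,1,2,3,4,5}.
Accepting DFA states (contain an NFA accepting state): {0,1,2}, {0,1,2,3,4}, {0,1,2,3,4,5}.

3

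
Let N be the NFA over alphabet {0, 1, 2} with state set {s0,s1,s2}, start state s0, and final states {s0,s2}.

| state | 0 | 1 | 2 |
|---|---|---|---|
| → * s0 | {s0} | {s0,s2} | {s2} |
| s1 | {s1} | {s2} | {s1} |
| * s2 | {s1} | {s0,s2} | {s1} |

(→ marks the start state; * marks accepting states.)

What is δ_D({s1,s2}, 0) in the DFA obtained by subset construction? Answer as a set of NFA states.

{s1}

δ(s1,0) = {s1}; δ(s2,0) = {s1}.
Union: {s1}.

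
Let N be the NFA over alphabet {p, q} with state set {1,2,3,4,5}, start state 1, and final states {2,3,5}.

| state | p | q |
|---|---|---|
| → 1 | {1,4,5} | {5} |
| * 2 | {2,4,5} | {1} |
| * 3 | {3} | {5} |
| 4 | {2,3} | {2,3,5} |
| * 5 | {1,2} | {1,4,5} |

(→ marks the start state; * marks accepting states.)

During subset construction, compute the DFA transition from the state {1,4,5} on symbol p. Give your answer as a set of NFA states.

{1,2,3,4,5}

δ(1,p) = {1,4,5}; δ(4,p) = {2,3}; δ(5,p) = {1,2}.
Union: {1,2,3,4,5}.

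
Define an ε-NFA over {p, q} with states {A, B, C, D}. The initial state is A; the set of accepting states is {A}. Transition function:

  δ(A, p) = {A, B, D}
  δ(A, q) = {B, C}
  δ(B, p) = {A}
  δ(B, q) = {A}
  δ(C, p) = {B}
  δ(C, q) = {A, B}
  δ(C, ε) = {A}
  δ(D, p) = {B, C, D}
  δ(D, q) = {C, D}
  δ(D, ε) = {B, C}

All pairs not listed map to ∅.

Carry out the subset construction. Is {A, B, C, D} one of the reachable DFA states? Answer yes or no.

Start state of the DFA: {A} (ε-closure of the NFA start).
{A} --p--> {A, B, C, D}  [new]
{A} --q--> {A, B, C}  [new]
{A, B, C, D} --p--> {A, B, C, D}  [seen]
{A, B, C, D} --q--> {A, B, C, D}  [seen]
{A, B, C} --p--> {A, B, C, D}  [seen]
{A, B, C} --q--> {A, B, C}  [seen]
Reachable DFA states: {A}, {A, B, C, D}, {A, B, C}.
{A, B, C, D} is among them.

yes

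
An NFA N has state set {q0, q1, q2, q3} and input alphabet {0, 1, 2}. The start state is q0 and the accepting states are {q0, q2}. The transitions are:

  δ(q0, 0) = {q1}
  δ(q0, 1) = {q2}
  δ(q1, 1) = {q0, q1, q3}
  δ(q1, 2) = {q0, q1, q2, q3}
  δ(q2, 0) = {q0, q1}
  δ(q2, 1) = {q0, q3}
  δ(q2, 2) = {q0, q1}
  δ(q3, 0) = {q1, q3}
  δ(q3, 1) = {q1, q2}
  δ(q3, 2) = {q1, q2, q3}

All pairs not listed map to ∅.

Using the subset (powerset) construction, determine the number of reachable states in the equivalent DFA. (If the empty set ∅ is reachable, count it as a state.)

11

Start state of the DFA: {q0}.
{q0} --0--> {q1}  [new]
{q0} --1--> {q2}  [new]
{q0} --2--> ∅  [new]
{q1} --0--> ∅  [seen]
{q1} --1--> {q0, q1, q3}  [new]
{q1} --2--> {q0, q1, q2, q3}  [new]
{q2} --0--> {q0, q1}  [new]
{q2} --1--> {q0, q3}  [new]
{q2} --2--> {q0, q1}  [seen]
∅ --0--> ∅  [seen]
∅ --1--> ∅  [seen]
∅ --2--> ∅  [seen]
{q0, q1, q3} --0--> {q1, q3}  [new]
{q0, q1, q3} --1--> {q0, q1, q2, q3}  [seen]
{q0, q1, q3} --2--> {q0, q1, q2, q3}  [seen]
{q0, q1, q2, q3} --0--> {q0, q1, q3}  [seen]
{q0, q1, q2, q3} --1--> {q0, q1, q2, q3}  [seen]
{q0, q1, q2, q3} --2--> {q0, q1, q2, q3}  [seen]
{q0, q1} --0--> {q1}  [seen]
{q0, q1} --1--> {q0, q1, q2, q3}  [seen]
{q0, q1} --2--> {q0, q1, q2, q3}  [seen]
{q0, q3} --0--> {q1, q3}  [seen]
{q0, q3} --1--> {q1, q2}  [new]
{q0, q3} --2--> {q1, q2, q3}  [new]
{q1, q3} --0--> {q1, q3}  [seen]
{q1, q3} --1--> {q0, q1, q2, q3}  [seen]
{q1, q3} --2--> {q0, q1, q2, q3}  [seen]
{q1, q2} --0--> {q0, q1}  [seen]
{q1, q2} --1--> {q0, q1, q3}  [seen]
{q1, q2} --2--> {q0, q1, q2, q3}  [seen]
{q1, q2, q3} --0--> {q0, q1, q3}  [seen]
{q1, q2, q3} --1--> {q0, q1, q2, q3}  [seen]
{q1, q2, q3} --2--> {q0, q1, q2, q3}  [seen]
Reachable DFA states: {q0}, {q1}, {q2}, ∅, {q0, q1, q3}, {q0, q1, q2, q3}, {q0, q1}, {q0, q3}, {q1, q3}, {q1, q2}, {q1, q2, q3}.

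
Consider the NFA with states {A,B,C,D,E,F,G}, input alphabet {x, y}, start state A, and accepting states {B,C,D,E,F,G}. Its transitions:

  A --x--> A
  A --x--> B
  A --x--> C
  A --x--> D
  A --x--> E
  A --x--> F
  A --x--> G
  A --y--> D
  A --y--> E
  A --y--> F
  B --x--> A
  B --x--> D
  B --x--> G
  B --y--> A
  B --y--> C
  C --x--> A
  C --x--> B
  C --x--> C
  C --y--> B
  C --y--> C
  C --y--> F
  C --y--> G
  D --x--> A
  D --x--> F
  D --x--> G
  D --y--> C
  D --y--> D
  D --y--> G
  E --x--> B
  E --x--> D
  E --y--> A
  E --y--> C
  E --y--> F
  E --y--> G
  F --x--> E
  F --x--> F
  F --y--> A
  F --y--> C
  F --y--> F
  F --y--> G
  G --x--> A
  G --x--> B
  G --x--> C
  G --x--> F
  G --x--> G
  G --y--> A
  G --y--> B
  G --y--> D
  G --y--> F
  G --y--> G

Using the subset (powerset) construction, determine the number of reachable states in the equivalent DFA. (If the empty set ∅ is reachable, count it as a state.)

Start state of the DFA: {A}.
{A} --x--> {A,B,C,D,E,F,G}  [new]
{A} --y--> {D,E,F}  [new]
{A,B,C,D,E,F,G} --x--> {A,B,C,D,E,F,G}  [seen]
{A,B,C,D,E,F,G} --y--> {A,B,C,D,E,F,G}  [seen]
{D,E,F} --x--> {A,B,D,E,F,G}  [new]
{D,E,F} --y--> {A,C,D,F,G}  [new]
{A,B,D,E,F,G} --x--> {A,B,C,D,E,F,G}  [seen]
{A,B,D,E,F,G} --y--> {A,B,C,D,E,F,G}  [seen]
{A,C,D,F,G} --x--> {A,B,C,D,E,F,G}  [seen]
{A,C,D,F,G} --y--> {A,B,C,D,E,F,G}  [seen]
Reachable DFA states: {A}, {A,B,C,D,E,F,G}, {D,E,F}, {A,B,D,E,F,G}, {A,C,D,F,G}.

5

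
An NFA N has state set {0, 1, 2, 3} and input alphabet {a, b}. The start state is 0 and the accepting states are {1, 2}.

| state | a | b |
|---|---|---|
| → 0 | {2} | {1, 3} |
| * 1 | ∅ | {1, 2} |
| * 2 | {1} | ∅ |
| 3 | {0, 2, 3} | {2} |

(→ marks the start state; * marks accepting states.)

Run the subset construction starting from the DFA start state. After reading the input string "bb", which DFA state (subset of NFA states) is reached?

{1, 2}

Start: {0}.
δ(0,b) = {1, 3}.
Union: {1, 3}.
After b: {1, 3}.
δ(1,b) = {1, 2}; δ(3,b) = {2}.
Union: {1, 2}.
After b: {1, 2}.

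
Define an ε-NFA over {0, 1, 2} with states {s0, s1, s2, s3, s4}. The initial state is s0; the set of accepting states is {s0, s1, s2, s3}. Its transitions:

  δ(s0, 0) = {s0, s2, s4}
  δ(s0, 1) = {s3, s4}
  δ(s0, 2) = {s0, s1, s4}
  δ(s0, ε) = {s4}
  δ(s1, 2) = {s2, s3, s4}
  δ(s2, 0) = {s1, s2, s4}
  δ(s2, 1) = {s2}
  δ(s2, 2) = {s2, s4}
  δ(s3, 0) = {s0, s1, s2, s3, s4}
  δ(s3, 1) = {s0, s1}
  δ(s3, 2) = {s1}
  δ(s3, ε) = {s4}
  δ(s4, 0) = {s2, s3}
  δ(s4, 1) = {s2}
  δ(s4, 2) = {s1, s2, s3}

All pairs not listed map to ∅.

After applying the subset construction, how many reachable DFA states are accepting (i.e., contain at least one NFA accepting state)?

6

Start state of the DFA: {s0, s4} (ε-closure of the NFA start).
{s0, s4} --0--> {s0, s2, s3, s4}  [new]
{s0, s4} --1--> {s2, s3, s4}  [new]
{s0, s4} --2--> {s0, s1, s2, s3, s4}  [new]
{s0, s2, s3, s4} --0--> {s0, s1, s2, s3, s4}  [seen]
{s0, s2, s3, s4} --1--> {s0, s1, s2, s3, s4}  [seen]
{s0, s2, s3, s4} --2--> {s0, s1, s2, s3, s4}  [seen]
{s2, s3, s4} --0--> {s0, s1, s2, s3, s4}  [seen]
{s2, s3, s4} --1--> {s0, s1, s2, s4}  [new]
{s2, s3, s4} --2--> {s1, s2, s3, s4}  [new]
{s0, s1, s2, s3, s4} --0--> {s0, s1, s2, s3, s4}  [seen]
{s0, s1, s2, s3, s4} --1--> {s0, s1, s2, s3, s4}  [seen]
{s0, s1, s2, s3, s4} --2--> {s0, s1, s2, s3, s4}  [seen]
{s0, s1, s2, s4} --0--> {s0, s1, s2, s3, s4}  [seen]
{s0, s1, s2, s4} --1--> {s2, s3, s4}  [seen]
{s0, s1, s2, s4} --2--> {s0, s1, s2, s3, s4}  [seen]
{s1, s2, s3, s4} --0--> {s0, s1, s2, s3, s4}  [seen]
{s1, s2, s3, s4} --1--> {s0, s1, s2, s4}  [seen]
{s1, s2, s3, s4} --2--> {s1, s2, s3, s4}  [seen]
Reachable DFA states: {s0, s4}, {s0, s2, s3, s4}, {s2, s3, s4}, {s0, s1, s2, s3, s4}, {s0, s1, s2, s4}, {s1, s2, s3, s4}.
Accepting DFA states (contain an NFA accepting state): {s0, s4}, {s0, s2, s3, s4}, {s2, s3, s4}, {s0, s1, s2, s3, s4}, {s0, s1, s2, s4}, {s1, s2, s3, s4}.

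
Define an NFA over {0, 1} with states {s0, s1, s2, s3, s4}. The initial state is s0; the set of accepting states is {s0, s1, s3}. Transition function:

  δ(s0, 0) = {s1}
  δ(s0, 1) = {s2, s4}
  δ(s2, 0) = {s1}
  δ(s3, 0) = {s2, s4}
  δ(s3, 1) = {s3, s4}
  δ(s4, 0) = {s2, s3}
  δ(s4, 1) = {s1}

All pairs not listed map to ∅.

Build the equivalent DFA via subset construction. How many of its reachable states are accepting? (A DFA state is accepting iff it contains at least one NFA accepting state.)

8

Start state of the DFA: {s0}.
{s0} --0--> {s1}  [new]
{s0} --1--> {s2, s4}  [new]
{s1} --0--> ∅  [new]
{s1} --1--> ∅  [seen]
{s2, s4} --0--> {s1, s2, s3}  [new]
{s2, s4} --1--> {s1}  [seen]
∅ --0--> ∅  [seen]
∅ --1--> ∅  [seen]
{s1, s2, s3} --0--> {s1, s2, s4}  [new]
{s1, s2, s3} --1--> {s3, s4}  [new]
{s1, s2, s4} --0--> {s1, s2, s3}  [seen]
{s1, s2, s4} --1--> {s1}  [seen]
{s3, s4} --0--> {s2, s3, s4}  [new]
{s3, s4} --1--> {s1, s3, s4}  [new]
{s2, s3, s4} --0--> {s1, s2, s3, s4}  [new]
{s2, s3, s4} --1--> {s1, s3, s4}  [seen]
{s1, s3, s4} --0--> {s2, s3, s4}  [seen]
{s1, s3, s4} --1--> {s1, s3, s4}  [seen]
{s1, s2, s3, s4} --0--> {s1, s2, s3, s4}  [seen]
{s1, s2, s3, s4} --1--> {s1, s3, s4}  [seen]
Reachable DFA states: {s0}, {s1}, {s2, s4}, ∅, {s1, s2, s3}, {s1, s2, s4}, {s3, s4}, {s2, s3, s4}, {s1, s3, s4}, {s1, s2, s3, s4}.
Accepting DFA states (contain an NFA accepting state): {s0}, {s1}, {s1, s2, s3}, {s1, s2, s4}, {s3, s4}, {s2, s3, s4}, {s1, s3, s4}, {s1, s2, s3, s4}.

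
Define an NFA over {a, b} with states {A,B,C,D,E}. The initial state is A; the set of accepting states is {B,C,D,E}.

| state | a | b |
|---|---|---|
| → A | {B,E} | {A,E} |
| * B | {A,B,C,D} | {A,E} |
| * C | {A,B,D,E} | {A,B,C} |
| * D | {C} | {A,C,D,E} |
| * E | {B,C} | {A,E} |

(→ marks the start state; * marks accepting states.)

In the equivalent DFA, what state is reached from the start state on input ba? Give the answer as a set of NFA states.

Start: {A}.
δ(A,b) = {A,E}.
Union: {A,E}.
After b: {A,E}.
δ(A,a) = {B,E}; δ(E,a) = {B,C}.
Union: {B,C,E}.
After a: {B,C,E}.

{B,C,E}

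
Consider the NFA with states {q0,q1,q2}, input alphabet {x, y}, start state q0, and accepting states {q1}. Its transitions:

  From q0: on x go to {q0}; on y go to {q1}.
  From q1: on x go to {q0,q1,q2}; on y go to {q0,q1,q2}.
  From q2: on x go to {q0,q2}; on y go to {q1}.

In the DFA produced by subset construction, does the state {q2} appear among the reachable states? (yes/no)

no

Start state of the DFA: {q0}.
{q0} --x--> {q0}  [seen]
{q0} --y--> {q1}  [new]
{q1} --x--> {q0,q1,q2}  [new]
{q1} --y--> {q0,q1,q2}  [seen]
{q0,q1,q2} --x--> {q0,q1,q2}  [seen]
{q0,q1,q2} --y--> {q0,q1,q2}  [seen]
Reachable DFA states: {q0}, {q1}, {q0,q1,q2}.
{q2} is not among them.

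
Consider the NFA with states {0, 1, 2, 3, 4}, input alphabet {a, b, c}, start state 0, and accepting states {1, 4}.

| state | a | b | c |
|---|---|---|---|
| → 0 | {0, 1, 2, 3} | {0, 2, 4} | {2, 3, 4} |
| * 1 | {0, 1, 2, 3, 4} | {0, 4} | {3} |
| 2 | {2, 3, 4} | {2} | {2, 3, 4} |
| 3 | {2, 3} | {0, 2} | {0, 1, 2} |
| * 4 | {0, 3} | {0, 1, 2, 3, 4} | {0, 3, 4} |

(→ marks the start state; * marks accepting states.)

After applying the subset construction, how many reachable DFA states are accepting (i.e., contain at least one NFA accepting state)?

Start state of the DFA: {0}.
{0} --a--> {0, 1, 2, 3}  [new]
{0} --b--> {0, 2, 4}  [new]
{0} --c--> {2, 3, 4}  [new]
{0, 1, 2, 3} --a--> {0, 1, 2, 3, 4}  [new]
{0, 1, 2, 3} --b--> {0, 2, 4}  [seen]
{0, 1, 2, 3} --c--> {0, 1, 2, 3, 4}  [seen]
{0, 2, 4} --a--> {0, 1, 2, 3, 4}  [seen]
{0, 2, 4} --b--> {0, 1, 2, 3, 4}  [seen]
{0, 2, 4} --c--> {0, 2, 3, 4}  [new]
{2, 3, 4} --a--> {0, 2, 3, 4}  [seen]
{2, 3, 4} --b--> {0, 1, 2, 3, 4}  [seen]
{2, 3, 4} --c--> {0, 1, 2, 3, 4}  [seen]
{0, 1, 2, 3, 4} --a--> {0, 1, 2, 3, 4}  [seen]
{0, 1, 2, 3, 4} --b--> {0, 1, 2, 3, 4}  [seen]
{0, 1, 2, 3, 4} --c--> {0, 1, 2, 3, 4}  [seen]
{0, 2, 3, 4} --a--> {0, 1, 2, 3, 4}  [seen]
{0, 2, 3, 4} --b--> {0, 1, 2, 3, 4}  [seen]
{0, 2, 3, 4} --c--> {0, 1, 2, 3, 4}  [seen]
Reachable DFA states: {0}, {0, 1, 2, 3}, {0, 2, 4}, {2, 3, 4}, {0, 1, 2, 3, 4}, {0, 2, 3, 4}.
Accepting DFA states (contain an NFA accepting state): {0, 1, 2, 3}, {0, 2, 4}, {2, 3, 4}, {0, 1, 2, 3, 4}, {0, 2, 3, 4}.

5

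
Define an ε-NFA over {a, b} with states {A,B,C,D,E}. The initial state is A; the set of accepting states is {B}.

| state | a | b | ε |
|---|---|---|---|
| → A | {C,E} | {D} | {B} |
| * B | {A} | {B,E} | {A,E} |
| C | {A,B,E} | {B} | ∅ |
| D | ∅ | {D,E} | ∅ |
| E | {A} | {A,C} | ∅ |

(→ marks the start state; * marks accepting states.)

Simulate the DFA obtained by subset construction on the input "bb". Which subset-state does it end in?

{A,B,C,D,E}

Start: {A,B,E}.
δ(A,b) = {D}; δ(B,b) = {B,E}; δ(E,b) = {A,C}.
Union: {A,B,C,D,E}.
After b: {A,B,C,D,E}.
δ(A,b) = {D}; δ(B,b) = {B,E}; δ(C,b) = {B}; δ(D,b) = {D,E}; δ(E,b) = {A,C}.
Union: {A,B,C,D,E}.
After b: {A,B,C,D,E}.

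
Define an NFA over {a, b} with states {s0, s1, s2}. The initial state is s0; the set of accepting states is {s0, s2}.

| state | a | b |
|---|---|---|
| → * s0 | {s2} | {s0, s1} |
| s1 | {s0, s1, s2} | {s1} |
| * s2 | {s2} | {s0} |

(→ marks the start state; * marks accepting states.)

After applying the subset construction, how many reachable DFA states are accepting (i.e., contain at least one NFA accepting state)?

Start state of the DFA: {s0}.
{s0} --a--> {s2}  [new]
{s0} --b--> {s0, s1}  [new]
{s2} --a--> {s2}  [seen]
{s2} --b--> {s0}  [seen]
{s0, s1} --a--> {s0, s1, s2}  [new]
{s0, s1} --b--> {s0, s1}  [seen]
{s0, s1, s2} --a--> {s0, s1, s2}  [seen]
{s0, s1, s2} --b--> {s0, s1}  [seen]
Reachable DFA states: {s0}, {s2}, {s0, s1}, {s0, s1, s2}.
Accepting DFA states (contain an NFA accepting state): {s0}, {s2}, {s0, s1}, {s0, s1, s2}.

4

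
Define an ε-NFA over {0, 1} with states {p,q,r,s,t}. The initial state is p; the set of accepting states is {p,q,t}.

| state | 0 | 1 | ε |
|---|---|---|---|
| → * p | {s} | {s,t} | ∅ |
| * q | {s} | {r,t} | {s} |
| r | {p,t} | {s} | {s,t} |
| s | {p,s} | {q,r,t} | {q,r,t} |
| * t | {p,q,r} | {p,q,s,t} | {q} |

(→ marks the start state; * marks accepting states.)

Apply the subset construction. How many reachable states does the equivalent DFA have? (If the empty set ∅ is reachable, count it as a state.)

3

Start state of the DFA: {p} (ε-closure of the NFA start).
{p} --0--> {q,r,s,t}  [new]
{p} --1--> {q,r,s,t}  [seen]
{q,r,s,t} --0--> {p,q,r,s,t}  [new]
{q,r,s,t} --1--> {p,q,r,s,t}  [seen]
{p,q,r,s,t} --0--> {p,q,r,s,t}  [seen]
{p,q,r,s,t} --1--> {p,q,r,s,t}  [seen]
Reachable DFA states: {p}, {q,r,s,t}, {p,q,r,s,t}.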